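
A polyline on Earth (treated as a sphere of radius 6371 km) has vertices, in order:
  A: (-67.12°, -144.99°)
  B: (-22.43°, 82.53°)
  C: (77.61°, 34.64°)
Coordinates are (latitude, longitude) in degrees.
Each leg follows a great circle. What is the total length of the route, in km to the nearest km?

Leg A→B: central angle 1.4618 rad, distance 9312.8 km.
Leg B→C: central angle 1.8128 rad, distance 11549.5 km.
Total: 9312.8 + 11549.5 ≈ 20862 km.

20862 km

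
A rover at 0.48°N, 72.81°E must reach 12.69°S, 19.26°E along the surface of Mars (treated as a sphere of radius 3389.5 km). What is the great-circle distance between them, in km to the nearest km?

3236 km

With latitudes φ₁ = 0.480°, φ₂ = -12.690° and longitude difference Δλ = -53.550°:
cos c = sin φ₁ sin φ₂ + cos φ₁ cos φ₂ cos Δλ = (0.0084)(-0.2197) + (1.0000)(0.9756)(0.5941) = 0.57775,
so c = arccos(0.57775) = 0.95483 rad.
Distance = R·c = 3389.5 × 0.9548 ≈ 3236 km.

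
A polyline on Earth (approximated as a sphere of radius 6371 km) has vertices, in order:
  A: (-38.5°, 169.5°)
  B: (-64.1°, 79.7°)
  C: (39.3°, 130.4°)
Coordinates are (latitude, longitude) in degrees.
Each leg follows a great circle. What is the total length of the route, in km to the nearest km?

18536 km

Leg A→B: central angle 0.9750 rad, distance 6211.6 km.
Leg B→C: central angle 1.9344 rad, distance 12324.2 km.
Total: 6211.6 + 12324.2 ≈ 18536 km.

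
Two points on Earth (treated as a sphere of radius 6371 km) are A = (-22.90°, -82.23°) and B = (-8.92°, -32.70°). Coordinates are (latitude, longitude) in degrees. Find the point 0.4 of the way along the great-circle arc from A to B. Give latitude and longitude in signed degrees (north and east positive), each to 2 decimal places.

Central angle δ = 0.8619 rad. Interpolating on the sphere with fraction f = 0.4:
P = [sin((1−f)δ)·A + sin(fδ)·B] / sin δ = 0.6513·A + 0.4452·B in Cartesian coordinates,
giving P = (0.4513, -0.8321, -0.3225), i.e. latitude -18.81°, longitude -61.53°.

-18.81°, -61.53°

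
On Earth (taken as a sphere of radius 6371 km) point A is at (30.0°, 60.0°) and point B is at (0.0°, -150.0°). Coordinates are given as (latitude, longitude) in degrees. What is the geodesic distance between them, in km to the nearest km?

15411 km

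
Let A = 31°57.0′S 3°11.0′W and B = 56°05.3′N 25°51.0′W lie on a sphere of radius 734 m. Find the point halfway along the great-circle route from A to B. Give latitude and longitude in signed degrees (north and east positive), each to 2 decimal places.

The central angle between A and B is δ = 1.5731 rad.
With f = 0.5, the slerp weights are sin((1−f)δ)/sin δ = 0.7079 and sin(fδ)/sin δ = 0.7079.
Weighted sum of the unit vectors: (0.7079)·(0.8472,-0.0471,-0.5292) + (0.7079)·(0.5021,-0.2433,0.8299) = (0.9552, -0.2056, 0.2129).
Converting back: φ = atan2(z, √(x²+y²)) = 12.29°, λ = atan2(y, x) = -12.15°.

12.29°, -12.15°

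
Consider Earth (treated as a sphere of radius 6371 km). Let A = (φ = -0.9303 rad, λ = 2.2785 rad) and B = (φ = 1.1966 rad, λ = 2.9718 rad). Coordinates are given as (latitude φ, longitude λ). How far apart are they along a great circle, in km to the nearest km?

13936 km

With latitudes φ₁ = -53.302°, φ₂ = 68.560° and longitude difference Δλ = 39.723°:
cos c = sin φ₁ sin φ₂ + cos φ₁ cos φ₂ cos Δλ = (-0.8018)(0.9308) + (0.5976)(0.3655)(0.7691) = -0.57831,
so c = arccos(-0.57831) = 2.18745 rad.
Distance = R·c = 6371 × 2.1875 ≈ 13936 km.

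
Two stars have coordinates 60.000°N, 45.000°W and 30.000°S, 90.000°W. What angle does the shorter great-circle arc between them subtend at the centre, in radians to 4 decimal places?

With latitudes φ₁ = 60.000°, φ₂ = -30.000° and longitude difference Δλ = -45.000°:
cos c = sin φ₁ sin φ₂ + cos φ₁ cos φ₂ cos Δλ = (0.8660)(-0.5000) + (0.5000)(0.8660)(0.7071) = -0.12683,
so c = arccos(-0.12683) = 1.69797 rad.
So the angular separation is 1.6980 rad.

1.6980 rad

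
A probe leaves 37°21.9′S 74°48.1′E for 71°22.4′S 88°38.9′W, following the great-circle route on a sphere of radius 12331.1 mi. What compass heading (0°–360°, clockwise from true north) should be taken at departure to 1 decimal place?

Δλ = -163.450° = -2.8527 rad.
y = sin Δλ · cos φ₂ = (-0.2849)(0.3194) = -0.0910
x = cos φ₁ sin φ₂ − sin φ₁ cos φ₂ cos Δλ = (0.7948)(-0.9476) − (-0.6069)(0.3194)(-0.9586) = -0.9390
θ = atan2(y, x) = -174.47°; adding 360° gives 185.5°.

185.5°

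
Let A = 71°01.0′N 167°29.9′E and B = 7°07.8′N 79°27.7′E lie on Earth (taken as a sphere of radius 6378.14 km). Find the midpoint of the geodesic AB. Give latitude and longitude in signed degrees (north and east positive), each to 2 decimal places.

45.40°, 97.41°

Central angle δ = 1.4420 rad. Interpolating on the sphere with fraction f = 0.5:
P = [sin((1−f)δ)·A + sin(fδ)·B] / sin δ = 0.6657·A + 0.6657·B in Cartesian coordinates,
giving P = (-0.0906, 0.6962, 0.7121), i.e. latitude 45.40°, longitude 97.41°.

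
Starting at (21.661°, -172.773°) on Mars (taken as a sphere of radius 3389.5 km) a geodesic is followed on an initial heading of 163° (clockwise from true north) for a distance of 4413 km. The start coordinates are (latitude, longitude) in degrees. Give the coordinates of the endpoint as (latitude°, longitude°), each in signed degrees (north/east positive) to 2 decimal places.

-49.36°, -147.13°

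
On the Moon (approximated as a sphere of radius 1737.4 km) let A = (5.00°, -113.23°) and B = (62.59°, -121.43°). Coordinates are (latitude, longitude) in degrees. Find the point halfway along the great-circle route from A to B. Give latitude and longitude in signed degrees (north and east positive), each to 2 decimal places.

33.85°, -115.82°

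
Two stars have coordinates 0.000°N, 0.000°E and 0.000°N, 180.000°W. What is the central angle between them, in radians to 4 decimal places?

3.1416 rad

Let φ₁ = 0.0000 rad, φ₂ = 0.0000 rad, and Δλ = -3.1416 rad.
Haversine: a = sin²(Δφ/2) + cos φ₁ cos φ₂ sin²(Δλ/2) = 0.0000 + (1.0000)(1.0000)(1.0000) = 1.00000.
Central angle c = 2·arcsin(√a) = 3.14159 rad.
So the angular separation is 3.1416 rad.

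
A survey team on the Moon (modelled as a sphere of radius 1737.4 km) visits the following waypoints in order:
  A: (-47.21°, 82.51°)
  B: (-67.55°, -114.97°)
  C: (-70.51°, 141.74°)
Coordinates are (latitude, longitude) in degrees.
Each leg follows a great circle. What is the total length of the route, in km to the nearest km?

Leg A→B: central angle 1.1254 rad, distance 1955.3 km.
Leg B→C: central angle 0.5699 rad, distance 990.1 km.
Total: 1955.3 + 990.1 ≈ 2945 km.

2945 km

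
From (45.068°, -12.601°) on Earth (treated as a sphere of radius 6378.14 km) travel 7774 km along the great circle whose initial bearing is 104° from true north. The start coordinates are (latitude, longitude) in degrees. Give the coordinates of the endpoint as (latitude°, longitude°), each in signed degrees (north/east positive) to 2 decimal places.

Angular distance δ = d/R = 7774/6378.14 = 1.21885 rad; initial bearing θ = 1.8151 rad.
sin φ₂ = sin φ₁ cos δ + cos φ₁ sin δ cos θ = (0.7079)(0.3447) + (0.7063)(0.9387)(-0.2419) = 0.0837, so φ₂ = 4.80°.
Δλ = atan2(sin θ sin δ cos φ₁, cos δ − sin φ₁ sin φ₂) = atan2(0.6433, 0.2855) = 66.068°.
λ₂ = -12.601° + 66.068° = 53.47°.

4.80°, 53.47°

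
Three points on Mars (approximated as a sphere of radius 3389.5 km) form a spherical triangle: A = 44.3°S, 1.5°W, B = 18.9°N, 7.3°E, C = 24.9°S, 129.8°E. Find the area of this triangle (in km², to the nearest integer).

17981756 km²

Side lengths (central angles): a = 2.2111, b = 1.7056, c = 1.1120 rad; semiperimeter s = 2.5143.
By l'Huilier's theorem, tan(E/4) = √[tan(s/2) tan((s−a)/2) tan((s−b)/2) tan((s−c)/2)], giving spherical excess E = 1.5652 rad.
Area = E·R² = 1.5652 × (3389.5)² ≈ 17981756 km².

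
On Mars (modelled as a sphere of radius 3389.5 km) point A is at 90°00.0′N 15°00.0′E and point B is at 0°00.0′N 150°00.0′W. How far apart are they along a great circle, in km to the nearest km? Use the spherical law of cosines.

Let φ₁ = 1.5708 rad, φ₂ = 0.0000 rad, and Δλ = -2.8798 rad.
cos c = sin φ₁ sin φ₂ + cos φ₁ cos φ₂ cos Δλ = (1.0000)(0.0000) + (0.0000)(1.0000)(-0.9659) = 0.00000,
so c = arccos(0.00000) = 1.57080 rad.
Distance = R·c = 3389.5 × 1.5708 ≈ 5324 km.

5324 km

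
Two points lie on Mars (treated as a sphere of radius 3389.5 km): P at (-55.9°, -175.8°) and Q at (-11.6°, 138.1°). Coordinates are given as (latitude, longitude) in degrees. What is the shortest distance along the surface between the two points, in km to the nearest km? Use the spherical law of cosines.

3361 km

Let φ₁ = -0.9756 rad, φ₂ = -0.2025 rad, and Δλ = -0.8046 rad.
cos c = sin φ₁ sin φ₂ + cos φ₁ cos φ₂ cos Δλ = (-0.8281)(-0.2011) + (0.5606)(0.9796)(0.6934) = 0.54731,
so c = arccos(0.54731) = 0.99165 rad.
Distance = R·c = 3389.5 × 0.9916 ≈ 3361 km.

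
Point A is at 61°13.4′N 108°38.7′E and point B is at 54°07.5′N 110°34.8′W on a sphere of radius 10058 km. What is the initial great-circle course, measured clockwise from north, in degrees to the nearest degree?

Δλ = 140.775° = 2.4570 rad.
y = sin Δλ · cos φ₂ = (0.6324)(0.5860) = 0.3706
x = cos φ₁ sin φ₂ − sin φ₁ cos φ₂ cos Δλ = (0.4814)(0.8103) − (0.8765)(0.5860)(-0.7747) = 0.7880
θ = atan2(y, x) = 25.19°, so the bearing is 25°.

25°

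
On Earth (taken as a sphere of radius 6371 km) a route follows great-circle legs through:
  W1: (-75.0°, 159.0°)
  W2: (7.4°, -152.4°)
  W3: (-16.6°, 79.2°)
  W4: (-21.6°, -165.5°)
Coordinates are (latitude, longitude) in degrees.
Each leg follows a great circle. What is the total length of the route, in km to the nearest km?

Leg W1→W2: central angle 1.5255 rad, distance 9718.7 km.
Leg W2→W3: central angle 2.2486 rad, distance 14325.9 km.
Leg W3→W4: central angle 1.8500 rad, distance 11786.5 km.
Total: 9718.7 + 14325.9 + 11786.5 ≈ 35831 km.

35831 km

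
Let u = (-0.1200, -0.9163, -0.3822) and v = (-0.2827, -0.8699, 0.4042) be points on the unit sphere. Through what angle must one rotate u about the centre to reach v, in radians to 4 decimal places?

0.8278 rad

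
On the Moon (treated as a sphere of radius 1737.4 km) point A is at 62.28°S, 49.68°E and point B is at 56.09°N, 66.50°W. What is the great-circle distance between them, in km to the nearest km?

4491 km

With latitudes φ₁ = -62.280°, φ₂ = 56.090° and longitude difference Δλ = -116.180°:
cos c = sin φ₁ sin φ₂ + cos φ₁ cos φ₂ cos Δλ = (-0.8852)(0.8299) + (0.4652)(0.5579)(-0.4412) = -0.84916,
so c = arccos(-0.84916) = 2.58518 rad.
Distance = R·c = 1737.4 × 2.5852 ≈ 4491 km.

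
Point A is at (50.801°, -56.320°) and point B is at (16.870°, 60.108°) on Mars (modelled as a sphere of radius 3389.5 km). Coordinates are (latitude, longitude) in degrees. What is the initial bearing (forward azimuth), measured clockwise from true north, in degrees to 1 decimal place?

Δλ = 116.428° = 2.0321 rad.
y = sin Δλ · cos φ₂ = (0.8955)(0.9570) = 0.8570
x = cos φ₁ sin φ₂ − sin φ₁ cos φ₂ cos Δλ = (0.6320)(0.2902) − (0.7750)(0.9570)(-0.4451) = 0.5135
θ = atan2(y, x) = 59.07°, so the bearing is 59.1°.

59.1°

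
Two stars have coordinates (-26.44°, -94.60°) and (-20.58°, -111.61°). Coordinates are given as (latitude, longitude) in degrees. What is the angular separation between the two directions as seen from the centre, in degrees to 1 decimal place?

16.6°

With latitudes φ₁ = -26.440°, φ₂ = -20.580° and longitude difference Δλ = -17.010°:
cos c = sin φ₁ sin φ₂ + cos φ₁ cos φ₂ cos Δλ = (-0.4453)(-0.3515) + (0.8954)(0.9362)(0.9563) = 0.95810,
so c = arccos(0.95810) = 0.29049 rad.
So the angular separation is 16.6°.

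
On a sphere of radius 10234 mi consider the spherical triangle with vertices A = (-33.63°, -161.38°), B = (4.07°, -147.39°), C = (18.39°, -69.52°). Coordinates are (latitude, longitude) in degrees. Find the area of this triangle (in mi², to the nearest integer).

Side lengths (central angles): a = 1.3477, b = 1.7725, c = 0.6973 rad; semiperimeter s = 1.9087.
By l'Huilier's theorem, tan(E/4) = √[tan(s/2) tan((s−a)/2) tan((s−b)/2) tan((s−c)/2)], giving spherical excess E = 0.5509 rad.
Area = E·R² = 0.5509 × (10234)² ≈ 57699275 mi².

57699275 mi²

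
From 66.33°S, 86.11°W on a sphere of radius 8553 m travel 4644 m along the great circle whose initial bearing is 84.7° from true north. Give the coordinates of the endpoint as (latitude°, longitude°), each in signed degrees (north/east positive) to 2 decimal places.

-49.91°, -33.09°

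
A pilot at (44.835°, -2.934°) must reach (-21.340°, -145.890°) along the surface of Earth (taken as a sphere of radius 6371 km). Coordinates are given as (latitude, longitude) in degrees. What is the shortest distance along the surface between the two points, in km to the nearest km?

With latitudes φ₁ = 44.835°, φ₂ = -21.340° and longitude difference Δλ = -142.956°:
cos c = sin φ₁ sin φ₂ + cos φ₁ cos φ₂ cos Δλ = (0.7051)(-0.3639) + (0.7091)(0.9314)(-0.7982) = -0.78378,
so c = arccos(-0.78378) = 2.47153 rad.
Distance = R·c = 6371 × 2.4715 ≈ 15746 km.

15746 km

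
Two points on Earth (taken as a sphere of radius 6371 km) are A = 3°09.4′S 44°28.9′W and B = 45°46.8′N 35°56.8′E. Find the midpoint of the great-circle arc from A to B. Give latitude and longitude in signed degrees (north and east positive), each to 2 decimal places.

Central angle δ = 1.4944 rad. Interpolating on the sphere with fraction f = 0.5:
P = [sin((1−f)δ)·A + sin(fδ)·B] / sin δ = 0.6816·A + 0.6816·B in Cartesian coordinates,
giving P = (0.8704, -0.1978, 0.4509), i.e. latitude 26.80°, longitude -12.80°.

26.80°, -12.80°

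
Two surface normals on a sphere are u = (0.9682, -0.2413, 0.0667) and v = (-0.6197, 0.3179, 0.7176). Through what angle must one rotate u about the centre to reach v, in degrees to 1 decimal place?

129.0°

u·v = -0.6288; |u| = 1.0000, |v| = 1.0000.
cos θ = (u·v)/(|u||v|) = -0.6288, so θ = 129.0°.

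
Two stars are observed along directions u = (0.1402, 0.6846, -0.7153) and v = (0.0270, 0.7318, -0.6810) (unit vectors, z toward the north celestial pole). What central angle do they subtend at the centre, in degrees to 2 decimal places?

7.30°

u·v = 0.9919; |u| = 1.0000, |v| = 1.0000.
cos θ = (u·v)/(|u||v|) = 0.9919, so θ = 7.30°.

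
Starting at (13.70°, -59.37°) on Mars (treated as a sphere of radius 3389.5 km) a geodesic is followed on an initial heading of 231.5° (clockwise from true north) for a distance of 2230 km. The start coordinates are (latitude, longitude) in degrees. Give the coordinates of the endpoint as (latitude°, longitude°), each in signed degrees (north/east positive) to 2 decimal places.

-10.51°, -88.49°

Angular distance δ = d/R = 2230/3389.5 = 0.65791 rad; initial bearing θ = 4.0404 rad.
sin φ₂ = sin φ₁ cos δ + cos φ₁ sin δ cos θ = (0.2368)(0.7913) + (0.9715)(0.6115)(-0.6225) = -0.1824, so φ₂ = -10.51°.
Δλ = atan2(sin θ sin δ cos φ₁, cos δ − sin φ₁ sin φ₂) = atan2(-0.4649, 0.8345) = -29.124°.
λ₂ = -59.370° − 29.124° = -88.49°.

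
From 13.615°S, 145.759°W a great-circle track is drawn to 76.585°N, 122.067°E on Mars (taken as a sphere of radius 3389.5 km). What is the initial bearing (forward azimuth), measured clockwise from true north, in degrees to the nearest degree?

346°

Δλ = -92.174° = -1.6087 rad.
y = sin Δλ · cos φ₂ = (-0.9993)(0.2320) = -0.2318
x = cos φ₁ sin φ₂ − sin φ₁ cos φ₂ cos Δλ = (0.9719)(0.9727) − (-0.2354)(0.2320)(-0.0379) = 0.9433
θ = atan2(y, x) = -13.81°; adding 360° gives 346°.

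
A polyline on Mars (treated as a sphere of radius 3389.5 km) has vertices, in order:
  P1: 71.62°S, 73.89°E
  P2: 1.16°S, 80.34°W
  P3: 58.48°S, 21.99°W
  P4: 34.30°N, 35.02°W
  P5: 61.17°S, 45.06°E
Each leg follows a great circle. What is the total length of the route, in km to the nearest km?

Leg P1→P2: central angle 1.8387 rad, distance 6232.2 km.
Leg P2→P3: central angle 1.2750 rad, distance 4321.5 km.
Leg P3→P4: central angle 1.6305 rad, distance 5526.4 km.
Leg P4→P5: central angle 2.0098 rad, distance 6812.3 km.
Total: 6232.2 + 4321.5 + 5526.4 + 6812.3 ≈ 22892 km.

22892 km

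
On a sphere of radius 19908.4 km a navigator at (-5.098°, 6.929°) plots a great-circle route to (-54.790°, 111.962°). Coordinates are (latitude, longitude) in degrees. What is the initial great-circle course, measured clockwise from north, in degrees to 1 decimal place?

With φ₁ = -0.0890, φ₂ = -0.9563, Δλ = 1.8332 rad, the forward-azimuth formula gives
θ = atan2( sin Δλ cos φ₂ , cos φ₁ sin φ₂ − sin φ₁ cos φ₂ cos Δλ ) = atan2(0.5568, -0.8271) = 146.05°.
So the initial bearing is 146.0°.

146.0°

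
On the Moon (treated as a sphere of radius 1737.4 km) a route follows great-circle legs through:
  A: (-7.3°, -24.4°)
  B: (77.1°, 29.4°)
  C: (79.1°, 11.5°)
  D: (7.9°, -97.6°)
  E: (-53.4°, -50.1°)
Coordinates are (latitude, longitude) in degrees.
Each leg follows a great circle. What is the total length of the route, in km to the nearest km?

7665 km

Leg A→B: central angle 1.5639 rad, distance 2717.1 km.
Leg B→C: central angle 0.0729 rad, distance 126.6 km.
Leg C→D: central angle 1.4971 rad, distance 2601.0 km.
Leg D→E: central angle 1.2780 rad, distance 2220.4 km.
Total: 2717.1 + 126.6 + 2601.0 + 2220.4 ≈ 7665 km.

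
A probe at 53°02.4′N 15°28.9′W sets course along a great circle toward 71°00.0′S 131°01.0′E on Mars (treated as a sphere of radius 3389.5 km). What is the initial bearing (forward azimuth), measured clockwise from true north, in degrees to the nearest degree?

153°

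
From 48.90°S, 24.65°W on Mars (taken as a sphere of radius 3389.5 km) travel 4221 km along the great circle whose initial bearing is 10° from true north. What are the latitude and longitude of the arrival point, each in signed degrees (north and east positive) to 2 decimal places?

21.87°, -14.44°

Angular distance δ = d/R = 4221/3389.5 = 1.24532 rad; initial bearing θ = 0.1745 rad.
sin φ₂ = sin φ₁ cos δ + cos φ₁ sin δ cos θ = (-0.7536)(0.3198) + (0.6574)(0.9475)(0.9848) = 0.3724, so φ₂ = 21.87°.
Δλ = atan2(sin θ sin δ cos φ₁, cos δ − sin φ₁ sin φ₂) = atan2(0.1082, 0.6004) = 10.212°.
λ₂ = -24.650° + 10.212° = -14.44°.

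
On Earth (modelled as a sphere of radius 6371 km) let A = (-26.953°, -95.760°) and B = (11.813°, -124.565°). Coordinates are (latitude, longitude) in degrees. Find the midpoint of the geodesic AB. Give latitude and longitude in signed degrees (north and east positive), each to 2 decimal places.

The central angle between A and B is δ = 0.8342 rad.
With f = 0.5, the slerp weights are sin((1−f)δ)/sin δ = 0.5469 and sin(fδ)/sin δ = 0.5469.
Weighted sum of the unit vectors: (0.5469)·(-0.0895,-0.8869,-0.4533) + (0.5469)·(-0.5553,-0.8060,0.2047) = (-0.3526, -0.9258, -0.1359).
Converting back: φ = atan2(z, √(x²+y²)) = -7.81°, λ = atan2(y, x) = -110.85°.

-7.81°, -110.85°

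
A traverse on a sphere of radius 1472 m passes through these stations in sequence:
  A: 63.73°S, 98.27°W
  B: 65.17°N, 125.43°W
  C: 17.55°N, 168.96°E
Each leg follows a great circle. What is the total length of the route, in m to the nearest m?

Leg A→B: central angle 2.2764 rad, distance 3350.8 m.
Leg B→C: central angle 1.1163 rad, distance 1643.2 m.
Total: 3350.8 + 1643.2 ≈ 4994 m.

4994 m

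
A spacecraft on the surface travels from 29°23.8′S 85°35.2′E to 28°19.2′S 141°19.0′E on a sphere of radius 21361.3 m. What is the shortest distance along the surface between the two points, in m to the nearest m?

18022 m

Let φ₁ = -0.5131 rad, φ₂ = -0.4943 rad, and Δλ = 0.9727 rad.
cos c = sin φ₁ sin φ₂ + cos φ₁ cos φ₂ cos Δλ = (-0.4909)(-0.4744) + (0.8712)(0.8803)(0.5631) = 0.66473,
so c = arccos(0.66473) = 0.84366 rad.
Distance = R·c = 21361.3 × 0.8437 ≈ 18022 m.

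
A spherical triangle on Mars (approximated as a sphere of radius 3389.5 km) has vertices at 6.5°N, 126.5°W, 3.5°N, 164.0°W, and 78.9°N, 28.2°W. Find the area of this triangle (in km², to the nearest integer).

7266871 km²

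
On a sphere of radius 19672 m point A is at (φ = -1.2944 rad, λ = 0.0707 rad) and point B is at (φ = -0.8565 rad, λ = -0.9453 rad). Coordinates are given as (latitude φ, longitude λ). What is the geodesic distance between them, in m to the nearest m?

With latitudes φ₁ = -74.164°, φ₂ = -49.074° and longitude difference Δλ = -58.213°:
Haversine: a = sin²(Δφ/2) + cos φ₁ cos φ₂ sin²(Δλ/2) = 0.0472 + (0.2729)(0.6551)(0.2366) = 0.08948.
Central angle c = 2·arcsin(√a) = 0.60755 rad.
Distance = R·c = 19672 × 0.6076 ≈ 11952 m.

11952 m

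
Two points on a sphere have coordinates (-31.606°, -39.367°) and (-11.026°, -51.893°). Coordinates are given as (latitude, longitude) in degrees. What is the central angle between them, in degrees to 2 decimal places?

23.61°

In radians: φ₁ = -0.5516, φ₂ = -0.1924, Δλ = -12.526° = -0.2186 rad.
cos c = sin φ₁ sin φ₂ + cos φ₁ cos φ₂ cos Δλ = (-0.5241)(-0.1913) + (0.8517)(0.9815)(0.9762) = 0.91628,
so c = arccos(0.91628) = 0.41209 rad.
So the angular separation is 23.61°.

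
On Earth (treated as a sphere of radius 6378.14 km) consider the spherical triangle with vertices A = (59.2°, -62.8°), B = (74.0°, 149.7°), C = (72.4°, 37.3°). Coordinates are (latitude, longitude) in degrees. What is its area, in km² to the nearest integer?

6838460 km²

Side lengths (central angles): a = 0.4854, b = 0.6574, c = 0.7860 rad; semiperimeter s = 0.9644.
By l'Huilier's theorem, tan(E/4) = √[tan(s/2) tan((s−a)/2) tan((s−b)/2) tan((s−c)/2)], giving spherical excess E = 0.1681 rad.
Area = E·R² = 0.1681 × (6378.14)² ≈ 6838460 km².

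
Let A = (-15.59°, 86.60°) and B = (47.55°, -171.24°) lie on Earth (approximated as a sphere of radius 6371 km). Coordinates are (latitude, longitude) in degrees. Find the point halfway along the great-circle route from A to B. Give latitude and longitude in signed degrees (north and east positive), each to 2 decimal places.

24.01°, 125.39°

The central angle between A and B is δ = 1.9127 rad.
With f = 0.5, the slerp weights are sin((1−f)δ)/sin δ = 0.8673 and sin(fδ)/sin δ = 0.8673.
Weighted sum of the unit vectors: (0.8673)·(0.0571,0.9615,-0.2688) + (0.8673)·(-0.6671,-0.1028,0.7379) = (-0.5290, 0.7447, 0.4068).
Converting back: φ = atan2(z, √(x²+y²)) = 24.01°, λ = atan2(y, x) = 125.39°.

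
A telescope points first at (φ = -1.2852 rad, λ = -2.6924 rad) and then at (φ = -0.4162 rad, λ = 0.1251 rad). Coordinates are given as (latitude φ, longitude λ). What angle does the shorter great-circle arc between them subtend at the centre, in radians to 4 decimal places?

Let φ₁ = -1.2852 rad, φ₂ = -0.4162 rad, and Δλ = 2.8175 rad.
Haversine: a = sin²(Δφ/2) + cos φ₁ cos φ₂ sin²(Δλ/2) = 0.1772 + (0.2817)(0.9146)(0.9740) = 0.42818.
Central angle c = 2·arcsin(√a) = 1.42665 rad.
So the angular separation is 1.4267 rad.

1.4267 rad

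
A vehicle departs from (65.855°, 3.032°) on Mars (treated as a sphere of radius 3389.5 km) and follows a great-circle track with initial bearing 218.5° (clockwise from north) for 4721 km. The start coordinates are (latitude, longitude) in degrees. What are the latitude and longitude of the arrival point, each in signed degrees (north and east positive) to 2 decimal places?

-8.83°, -35.29°

Angular distance δ = d/R = 4721/3389.5 = 1.39283 rad; initial bearing θ = 3.8135 rad.
sin φ₂ = sin φ₁ cos δ + cos φ₁ sin δ cos θ = (0.9125)(0.1770) + (0.4090)(0.9842)(-0.7826) = -0.1535, so φ₂ = -8.83°.
Δλ = atan2(sin θ sin δ cos φ₁, cos δ − sin φ₁ sin φ₂) = atan2(-0.2506, 0.3171) = -38.319°.
λ₂ = 3.032° − 38.319° = -35.29°.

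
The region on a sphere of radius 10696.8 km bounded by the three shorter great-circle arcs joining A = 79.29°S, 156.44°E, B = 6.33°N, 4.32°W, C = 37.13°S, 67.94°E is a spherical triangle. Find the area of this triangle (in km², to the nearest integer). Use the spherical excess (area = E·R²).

99106348 km²

Side lengths (central angles): a = 1.3950, b = 0.9311, c = 1.8574 rad; semiperimeter s = 2.0917.
By l'Huilier's theorem, tan(E/4) = √[tan(s/2) tan((s−a)/2) tan((s−b)/2) tan((s−c)/2)], giving spherical excess E = 0.8662 rad.
Area = E·R² = 0.8662 × (10696.8)² ≈ 99106348 km².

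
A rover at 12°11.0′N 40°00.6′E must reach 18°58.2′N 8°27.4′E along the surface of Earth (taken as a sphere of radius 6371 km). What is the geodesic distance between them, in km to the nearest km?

3457 km

In radians: φ₁ = 0.2126, φ₂ = 0.3311, Δλ = -31.553° = -0.5507 rad.
cos c = sin φ₁ sin φ₂ + cos φ₁ cos φ₂ cos Δλ = (0.2110)(0.3251) + (0.9775)(0.9457)(0.8522) = 0.85633,
so c = arccos(0.85633) = 0.54268 rad.
Distance = R·c = 6371 × 0.5427 ≈ 3457 km.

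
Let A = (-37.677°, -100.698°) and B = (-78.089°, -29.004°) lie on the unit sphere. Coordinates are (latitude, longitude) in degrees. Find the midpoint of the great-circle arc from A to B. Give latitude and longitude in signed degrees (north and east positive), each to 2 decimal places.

-61.08°, -87.81°

The central angle between A and B is δ = 0.8641 rad.
With f = 0.5, the slerp weights are sin((1−f)δ)/sin δ = 0.5506 and sin(fδ)/sin δ = 0.5506.
Weighted sum of the unit vectors: (0.5506)·(-0.1469,-0.7777,-0.6112) + (0.5506)·(0.1805,-0.1001,-0.9785) = (0.0185, -0.4833, -0.8753).
Converting back: φ = atan2(z, √(x²+y²)) = -61.08°, λ = atan2(y, x) = -87.81°.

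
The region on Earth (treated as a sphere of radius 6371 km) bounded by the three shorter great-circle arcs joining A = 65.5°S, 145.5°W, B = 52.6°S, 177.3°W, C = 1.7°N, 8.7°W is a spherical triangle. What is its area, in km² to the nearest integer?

Side lengths (central angles): a = 2.2379, b = 1.9062, c = 0.3570 rad; semiperimeter s = 2.2505.
By l'Huilier's theorem, tan(E/4) = √[tan(s/2) tan((s−a)/2) tan((s−b)/2) tan((s−c)/2)], giving spherical excess E = 0.2261 rad.
Area = E·R² = 0.2261 × (6371)² ≈ 9176391 km².

9176391 km²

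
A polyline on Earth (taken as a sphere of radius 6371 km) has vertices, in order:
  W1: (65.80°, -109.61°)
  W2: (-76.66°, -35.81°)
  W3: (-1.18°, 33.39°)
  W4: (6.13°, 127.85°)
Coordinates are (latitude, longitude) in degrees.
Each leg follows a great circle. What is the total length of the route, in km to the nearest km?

36489 km

Leg W1→W2: central angle 2.6083 rad, distance 16617.3 km.
Leg W2→W3: central angle 1.4687 rad, distance 9356.9 km.
Leg W3→W4: central angle 1.6504 rad, distance 10514.6 km.
Total: 16617.3 + 9356.9 + 10514.6 ≈ 36489 km.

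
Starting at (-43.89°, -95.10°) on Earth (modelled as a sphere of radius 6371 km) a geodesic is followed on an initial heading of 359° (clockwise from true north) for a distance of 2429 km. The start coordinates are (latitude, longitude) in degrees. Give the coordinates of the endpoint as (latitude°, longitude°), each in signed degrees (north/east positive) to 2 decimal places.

Angular distance δ = d/R = 2429/6371 = 0.38126 rad; initial bearing θ = 6.2657 rad.
sin φ₂ = sin φ₁ cos δ + cos φ₁ sin δ cos θ = (-0.6933)(0.9282) + (0.7207)(0.3721)(0.9998) = -0.3754, so φ₂ = -22.05°.
Δλ = atan2(sin θ sin δ cos φ₁, cos δ − sin φ₁ sin φ₂) = atan2(-0.0047, 0.6680) = -0.401°.
λ₂ = -95.100° − 0.401° = -95.50°.

-22.05°, -95.50°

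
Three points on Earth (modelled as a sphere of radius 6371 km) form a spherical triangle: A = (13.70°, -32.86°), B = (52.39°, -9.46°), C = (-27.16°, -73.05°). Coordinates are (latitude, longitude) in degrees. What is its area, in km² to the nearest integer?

8196706 km²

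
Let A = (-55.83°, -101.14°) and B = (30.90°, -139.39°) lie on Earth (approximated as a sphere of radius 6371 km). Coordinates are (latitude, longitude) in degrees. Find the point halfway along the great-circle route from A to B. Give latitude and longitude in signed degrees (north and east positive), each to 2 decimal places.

-13.14°, -124.41°

The central angle between A and B is δ = 1.6172 rad.
With f = 0.5, the slerp weights are sin((1−f)δ)/sin δ = 0.7241 and sin(fδ)/sin δ = 0.7241.
Weighted sum of the unit vectors: (0.7241)·(-0.1085,-0.5511,-0.8274) + (0.7241)·(-0.6514,-0.5585,0.5135) = (-0.5503, -0.8035, -0.2273).
Converting back: φ = atan2(z, √(x²+y²)) = -13.14°, λ = atan2(y, x) = -124.41°.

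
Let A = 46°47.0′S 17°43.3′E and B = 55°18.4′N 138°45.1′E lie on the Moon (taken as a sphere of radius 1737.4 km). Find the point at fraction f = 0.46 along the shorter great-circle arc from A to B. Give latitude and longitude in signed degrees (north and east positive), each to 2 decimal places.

3.76°, 65.75°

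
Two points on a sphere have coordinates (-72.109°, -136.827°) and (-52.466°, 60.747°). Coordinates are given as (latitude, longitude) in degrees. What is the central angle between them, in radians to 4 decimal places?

With latitudes φ₁ = -72.109°, φ₂ = -52.466° and longitude difference Δλ = -162.426°:
cos c = sin φ₁ sin φ₂ + cos φ₁ cos φ₂ cos Δλ = (-0.9516)(-0.7930) + (0.3072)(0.6092)(-0.9533) = 0.57622,
so c = arccos(0.57622) = 0.95670 rad.
So the angular separation is 0.9567 rad.

0.9567 rad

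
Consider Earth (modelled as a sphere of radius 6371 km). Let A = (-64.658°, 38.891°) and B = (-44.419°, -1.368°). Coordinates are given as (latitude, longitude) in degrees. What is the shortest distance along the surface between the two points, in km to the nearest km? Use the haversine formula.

In radians: φ₁ = -1.1285, φ₂ = -0.7753, Δλ = -40.259° = -0.7027 rad.
Haversine: a = sin²(Δφ/2) + cos φ₁ cos φ₂ sin²(Δλ/2) = 0.0309 + (0.4280)(0.7142)(0.1184) = 0.06708.
Central angle c = 2·arcsin(√a) = 0.52396 rad.
Distance = R·c = 6371 × 0.5240 ≈ 3338 km.

3338 km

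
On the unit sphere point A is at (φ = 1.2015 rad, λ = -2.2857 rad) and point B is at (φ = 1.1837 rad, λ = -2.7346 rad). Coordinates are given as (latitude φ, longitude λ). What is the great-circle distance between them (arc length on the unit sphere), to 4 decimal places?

With latitudes φ₁ = 68.841°, φ₂ = 67.821° and longitude difference Δλ = -25.720°:
cos c = sin φ₁ sin φ₂ + cos φ₁ cos φ₂ cos Δλ = (0.9326)(0.9260) + (0.3610)(0.3775)(0.9009) = 0.98634,
so c = arccos(0.98634) = 0.16547 rad.
On the unit sphere the arc length equals the central angle: 0.1655.

0.1655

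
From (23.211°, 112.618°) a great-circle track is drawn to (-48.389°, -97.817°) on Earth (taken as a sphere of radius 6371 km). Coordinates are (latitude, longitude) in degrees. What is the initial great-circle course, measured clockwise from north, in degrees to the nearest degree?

Δλ = 149.565° = 2.6104 rad.
y = sin Δλ · cos φ₂ = (0.5066)(0.6641) = 0.3364
x = cos φ₁ sin φ₂ − sin φ₁ cos φ₂ cos Δλ = (0.9191)(-0.7477) − (0.3941)(0.6641)(-0.8622) = -0.4615
θ = atan2(y, x) = 143.91°, so the bearing is 144°.

144°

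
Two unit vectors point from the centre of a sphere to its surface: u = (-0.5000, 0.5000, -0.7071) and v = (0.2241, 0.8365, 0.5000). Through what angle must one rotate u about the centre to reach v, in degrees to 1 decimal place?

92.7°

u·v = -0.0473; |u| = 1.0000, |v| = 1.0000.
cos θ = (u·v)/(|u||v|) = -0.0474, so θ = 92.7°.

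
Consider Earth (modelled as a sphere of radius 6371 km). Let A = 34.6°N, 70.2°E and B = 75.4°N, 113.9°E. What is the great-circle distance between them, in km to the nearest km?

5072 km

With latitudes φ₁ = 34.600°, φ₂ = 75.400° and longitude difference Δλ = 43.700°:
cos c = sin φ₁ sin φ₂ + cos φ₁ cos φ₂ cos Δλ = (0.5678)(0.9677) + (0.8231)(0.2521)(0.7230) = 0.69951,
so c = arccos(0.69951) = 0.79608 rad.
Distance = R·c = 6371 × 0.7961 ≈ 5072 km.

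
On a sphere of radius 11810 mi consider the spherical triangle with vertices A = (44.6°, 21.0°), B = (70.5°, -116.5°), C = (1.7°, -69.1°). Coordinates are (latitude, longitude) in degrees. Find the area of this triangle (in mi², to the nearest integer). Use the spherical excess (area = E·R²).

Side lengths (central angles): a = 1.3142, b = 1.5512, c = 1.0626 rad; semiperimeter s = 1.9640.
By l'Huilier's theorem, tan(E/4) = √[tan(s/2) tan((s−a)/2) tan((s−b)/2) tan((s−c)/2)], giving spherical excess E = 0.8893 rad.
Area = E·R² = 0.8893 × (11810)² ≈ 124031524 mi².

124031524 mi²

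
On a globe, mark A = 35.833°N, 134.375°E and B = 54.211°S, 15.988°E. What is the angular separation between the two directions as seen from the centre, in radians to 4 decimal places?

Let φ₁ = 0.6254 rad, φ₂ = -0.9462 rad, and Δλ = -2.0662 rad.
Haversine: a = sin²(Δφ/2) + cos φ₁ cos φ₂ sin²(Δλ/2) = 0.5004 + (0.8107)(0.5848)(0.7377) = 0.85014.
Central angle c = 2·arcsin(√a) = 2.34660 rad.
So the angular separation is 2.3466 rad.

2.3466 rad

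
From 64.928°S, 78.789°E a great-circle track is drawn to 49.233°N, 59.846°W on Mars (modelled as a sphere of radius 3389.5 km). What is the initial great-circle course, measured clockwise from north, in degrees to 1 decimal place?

Δλ = -138.635° = -2.4196 rad.
y = sin Δλ · cos φ₂ = (-0.6609)(0.6530) = -0.4315
x = cos φ₁ sin φ₂ − sin φ₁ cos φ₂ cos Δλ = (0.4238)(0.7574) − (-0.9058)(0.6530)(-0.7505) = -0.1230
θ = atan2(y, x) = -105.90°; adding 360° gives 254.1°.

254.1°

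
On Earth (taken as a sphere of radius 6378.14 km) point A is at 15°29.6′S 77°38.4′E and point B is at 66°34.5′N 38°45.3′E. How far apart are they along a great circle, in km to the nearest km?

In radians: φ₁ = -0.2704, φ₂ = 1.1620, Δλ = -38.885° = -0.6787 rad.
cos c = sin φ₁ sin φ₂ + cos φ₁ cos φ₂ cos Δλ = (-0.2671)(0.9176) + (0.9637)(0.3975)(0.7784) = 0.05310,
so c = arccos(0.05310) = 1.51767 rad.
Distance = R·c = 6378.14 × 1.5177 ≈ 9680 km.

9680 km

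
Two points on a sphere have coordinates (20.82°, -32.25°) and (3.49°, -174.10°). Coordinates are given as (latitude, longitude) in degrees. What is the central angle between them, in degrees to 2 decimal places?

135.40°

With latitudes φ₁ = 20.820°, φ₂ = 3.490° and longitude difference Δλ = -141.850°:
Haversine: a = sin²(Δφ/2) + cos φ₁ cos φ₂ sin²(Δλ/2) = 0.0227 + (0.9347)(0.9981)(0.8932) = 0.85602.
Central angle c = 2·arcsin(√a) = 2.36320 rad.
So the angular separation is 135.40°.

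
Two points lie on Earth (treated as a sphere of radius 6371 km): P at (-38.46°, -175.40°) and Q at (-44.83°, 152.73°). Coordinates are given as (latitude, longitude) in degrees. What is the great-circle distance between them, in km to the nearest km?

2722 km

Let φ₁ = -0.6713 rad, φ₂ = -0.7824 rad, and Δλ = -0.5562 rad.
Haversine: a = sin²(Δφ/2) + cos φ₁ cos φ₂ sin²(Δλ/2) = 0.0031 + (0.7830)(0.7092)(0.0754) = 0.04495.
Central angle c = 2·arcsin(√a) = 0.42725 rad.
Distance = R·c = 6371 × 0.4273 ≈ 2722 km.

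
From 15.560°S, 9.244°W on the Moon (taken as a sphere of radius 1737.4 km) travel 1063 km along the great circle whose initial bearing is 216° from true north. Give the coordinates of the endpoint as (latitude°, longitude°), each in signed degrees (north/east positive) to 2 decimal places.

-41.85°, -36.20°

Angular distance δ = d/R = 1063/1737.4 = 0.61183 rad; initial bearing θ = 3.7699 rad.
sin φ₂ = sin φ₁ cos δ + cos φ₁ sin δ cos θ = (-0.2682)(0.8186) + (0.9634)(0.5744)(-0.8090) = -0.6672, so φ₂ = -41.85°.
Δλ = atan2(sin θ sin δ cos φ₁, cos δ − sin φ₁ sin φ₂) = atan2(-0.3252, 0.6396) = -26.953°.
λ₂ = -9.244° − 26.953° = -36.20°.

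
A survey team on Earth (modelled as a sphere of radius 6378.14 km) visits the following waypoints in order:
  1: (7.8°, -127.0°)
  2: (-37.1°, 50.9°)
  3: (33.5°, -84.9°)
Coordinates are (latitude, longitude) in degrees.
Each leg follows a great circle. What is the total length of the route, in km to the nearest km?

32807 km

Leg 1→2: central angle 2.6291 rad, distance 16768.9 km.
Leg 2→3: central angle 2.5145 rad, distance 16037.9 km.
Total: 16768.9 + 16037.9 ≈ 32807 km.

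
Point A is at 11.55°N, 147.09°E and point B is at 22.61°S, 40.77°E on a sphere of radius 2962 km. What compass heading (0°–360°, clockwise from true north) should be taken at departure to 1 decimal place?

With φ₁ = 0.2016, φ₂ = -0.3946, Δλ = -1.8556 rad, the forward-azimuth formula gives
θ = atan2( sin Δλ cos φ₂ , cos φ₁ sin φ₂ − sin φ₁ cos φ₂ cos Δλ ) = atan2(-0.8859, -0.3247) = -110.13°.
Adding 360° brings this into [0°, 360°): 249.9°.

249.9°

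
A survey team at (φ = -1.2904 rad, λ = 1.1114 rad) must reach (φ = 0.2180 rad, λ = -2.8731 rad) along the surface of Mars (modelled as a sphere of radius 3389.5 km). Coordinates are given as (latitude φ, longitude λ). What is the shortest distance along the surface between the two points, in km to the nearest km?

6673 km

Let φ₁ = -1.2904 rad, φ₂ = 0.2180 rad, and Δλ = 2.2987 rad.
cos c = sin φ₁ sin φ₂ + cos φ₁ cos φ₂ cos Δλ = (-0.9609)(0.2163) + (0.2767)(0.9763)(-0.6653) = -0.38758,
so c = arccos(-0.38758) = 1.96881 rad.
Distance = R·c = 3389.5 × 1.9688 ≈ 6673 km.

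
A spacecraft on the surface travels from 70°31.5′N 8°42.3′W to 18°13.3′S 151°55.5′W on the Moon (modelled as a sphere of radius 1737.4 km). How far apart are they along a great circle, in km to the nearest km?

3738 km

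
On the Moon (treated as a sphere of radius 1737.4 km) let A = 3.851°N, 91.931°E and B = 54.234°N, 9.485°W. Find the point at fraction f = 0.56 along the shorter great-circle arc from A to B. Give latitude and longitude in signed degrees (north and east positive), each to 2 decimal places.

43.47°, 53.16°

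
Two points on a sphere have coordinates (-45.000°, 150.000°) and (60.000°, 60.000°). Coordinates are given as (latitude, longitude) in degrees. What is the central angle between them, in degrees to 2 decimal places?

127.76°

In radians: φ₁ = -0.7854, φ₂ = 1.0472, Δλ = -90.000° = -1.5708 rad.
cos c = sin φ₁ sin φ₂ + cos φ₁ cos φ₂ cos Δλ = (-0.7071)(0.8660) + (0.7071)(0.5000)(-0.0000) = -0.61237,
so c = arccos(-0.61237) = 2.22985 rad.
So the angular separation is 127.76°.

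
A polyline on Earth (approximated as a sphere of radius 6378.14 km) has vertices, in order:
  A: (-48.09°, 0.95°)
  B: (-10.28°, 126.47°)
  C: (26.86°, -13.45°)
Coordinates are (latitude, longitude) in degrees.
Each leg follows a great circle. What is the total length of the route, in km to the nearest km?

27074 km

Leg A→B: central angle 1.8225 rad, distance 11624.1 km.
Leg B→C: central angle 2.4223 rad, distance 15449.7 km.
Total: 11624.1 + 15449.7 ≈ 27074 km.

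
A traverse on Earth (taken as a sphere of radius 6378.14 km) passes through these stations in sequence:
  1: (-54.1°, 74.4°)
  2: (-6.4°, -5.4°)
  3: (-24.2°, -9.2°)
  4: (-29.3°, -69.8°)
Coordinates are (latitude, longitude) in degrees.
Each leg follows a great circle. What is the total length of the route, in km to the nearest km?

16785 km

Leg 1→2: central angle 1.3761 rad, distance 8776.9 km.
Leg 2→3: central angle 0.3171 rad, distance 2022.7 km.
Leg 3→4: central angle 0.9384 rad, distance 5985.2 km.
Total: 8776.9 + 2022.7 + 5985.2 ≈ 16785 km.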